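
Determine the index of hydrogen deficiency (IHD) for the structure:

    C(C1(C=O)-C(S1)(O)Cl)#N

4

Molecular formula from the SMILES: C4H2ClNO2S.
DoU = (2C + 2 + N − H − X)/2 = (2·4 + 2 + 1 − 2 − 1)/2 = 8/2 = 4.
(Structurally: 1 ring(s) + 3 π bond(s) = 4.)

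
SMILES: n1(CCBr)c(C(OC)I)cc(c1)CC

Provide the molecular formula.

Heavy atoms from the SMILES: 1 Br, 10 C, 1 I, 1 N, 1 O.
Implicit hydrogens by atom environment:
  3 × C: 2 H each → 6
  2 × C: 3 H each → 6
  2 × C (aromatic): 1 H each → 2
  2 × C (aromatic): no H
  1 × Br: no H
  1 × C: 1 H
  1 × I: no H
  1 × N (aromatic): no H
  1 × O: no H
  Total hydrogens = 15.
Molecular formula: C10H15BrINO

C10H15BrINO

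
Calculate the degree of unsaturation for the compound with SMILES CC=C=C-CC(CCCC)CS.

Molecular formula from the SMILES: C11H20S.
DoU = (2C + 2 + N − H − X)/2 = (2·11 + 2 + 0 − 20 − 0)/2 = 4/2 = 2.
(Structurally: 0 ring(s) + 2 π bond(s) = 2.)

2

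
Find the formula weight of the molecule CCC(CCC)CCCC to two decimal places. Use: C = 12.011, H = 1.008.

142.29

Molecular formula: C10H22.
M = 10×12.011 + 22×1.008 = 142.29 g/mol.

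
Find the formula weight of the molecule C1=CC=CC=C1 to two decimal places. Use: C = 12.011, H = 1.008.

78.11

Molecular formula: C6H6.
M = 6×12.011 + 6×1.008 = 78.11 g/mol.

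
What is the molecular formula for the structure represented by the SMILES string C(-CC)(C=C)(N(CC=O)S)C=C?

C9H15NOS

Heavy atoms from the SMILES: 9 C, 1 N, 1 O, 1 S.
Implicit hydrogens by atom environment:
  4 × C: 2 H each → 8
  3 × C: 1 H each → 3
  1 × C: 3 H
  1 × C: no H
  1 × N: no H
  1 × O: no H
  1 × S: 1 H
  Total hydrogens = 15.
Molecular formula: C9H15NOS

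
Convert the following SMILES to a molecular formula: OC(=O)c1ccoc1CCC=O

Heavy atoms from the SMILES: 8 C, 4 O.
Implicit hydrogens by atom environment:
  2 × C: 2 H each → 4
  2 × C (aromatic): 1 H each → 2
  2 × C (aromatic): no H
  2 × O: no H
  1 × C: 1 H
  1 × C: no H
  1 × O: 1 H
  1 × O (aromatic): no H
  Total hydrogens = 8.
Molecular formula: C8H8O4

C8H8O4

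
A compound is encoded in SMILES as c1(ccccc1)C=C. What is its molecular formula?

Heavy atoms from the SMILES: 8 C.
Implicit hydrogens by atom environment:
  5 × C (aromatic): 1 H each → 5
  1 × C: 2 H
  1 × C: 1 H
  1 × C (aromatic): no H
  Total hydrogens = 8.
Molecular formula: C8H8

C8H8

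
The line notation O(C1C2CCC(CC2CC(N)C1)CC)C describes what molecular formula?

Heavy atoms from the SMILES: 13 C, 1 N, 1 O.
Implicit hydrogens by atom environment:
  6 × C: 2 H each → 12
  5 × C: 1 H each → 5
  2 × C: 3 H each → 6
  1 × N: 2 H
  1 × O: no H
  Total hydrogens = 25.
Molecular formula: C13H25NO

C13H25NO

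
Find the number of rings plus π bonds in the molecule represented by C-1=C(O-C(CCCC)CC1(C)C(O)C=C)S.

Molecular formula from the SMILES: C13H22O2S.
DoU = (2C + 2 + N − H − X)/2 = (2·13 + 2 + 0 − 22 − 0)/2 = 6/2 = 3.
(Structurally: 1 ring(s) + 2 π bond(s) = 3.)

3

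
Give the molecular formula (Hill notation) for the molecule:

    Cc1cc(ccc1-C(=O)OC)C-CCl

Heavy atoms from the SMILES: 11 C, 1 Cl, 2 O.
Implicit hydrogens by atom environment:
  3 × C (aromatic): 1 H each → 3
  3 × C (aromatic): no H
  2 × C: 3 H each → 6
  2 × C: 2 H each → 4
  2 × O: no H
  1 × C: no H
  1 × Cl: no H
  Total hydrogens = 13.
Molecular formula: C11H13ClO2

C11H13ClO2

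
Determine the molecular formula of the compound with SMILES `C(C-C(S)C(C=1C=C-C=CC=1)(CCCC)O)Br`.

C14H21BrOS

Heavy atoms from the SMILES: 1 Br, 14 C, 1 O, 1 S.
Implicit hydrogens by atom environment:
  5 × C: 2 H each → 10
  5 × C (aromatic): 1 H each → 5
  1 × Br: no H
  1 × C: 3 H
  1 × C: 1 H
  1 × C: no H
  1 × C (aromatic): no H
  1 × O: 1 H
  1 × S: 1 H
  Total hydrogens = 21.
Molecular formula: C14H21BrOS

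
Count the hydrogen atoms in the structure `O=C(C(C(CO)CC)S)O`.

Hydrogens are implicit in SMILES; fill each atom to its normal valence:
  2 × C: 2 H each → 4
  2 × C: 1 H each → 2
  2 × O: 1 H each → 2
  1 × C: 3 H
  1 × C: no H
  1 × O: no H
  1 × S: 1 H
  Total hydrogens = 12.

12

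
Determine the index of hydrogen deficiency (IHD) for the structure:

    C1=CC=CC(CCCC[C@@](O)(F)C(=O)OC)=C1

Molecular formula from the SMILES: C13H17FO3.
DoU = (2C + 2 + N − H − X)/2 = (2·13 + 2 + 0 − 17 − 1)/2 = 10/2 = 5.
(Structurally: 1 ring(s) + 4 π bond(s) = 5.)

5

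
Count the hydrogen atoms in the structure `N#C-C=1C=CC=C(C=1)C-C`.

9

Hydrogens are implicit in SMILES; fill each atom to its normal valence:
  4 × C (aromatic): 1 H each → 4
  2 × C (aromatic): no H
  1 × C: 3 H
  1 × C: 2 H
  1 × C: no H
  1 × N: no H
  Total hydrogens = 9.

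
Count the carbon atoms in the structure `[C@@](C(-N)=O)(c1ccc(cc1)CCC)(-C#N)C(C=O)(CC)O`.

The symbol for carbon appears 16 times in the SMILES. Lowercase c denotes aromatic carbon and counts toward C.

16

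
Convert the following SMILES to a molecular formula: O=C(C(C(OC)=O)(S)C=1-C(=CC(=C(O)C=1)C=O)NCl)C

Heavy atoms from the SMILES: 12 C, 1 Cl, 1 N, 5 O, 1 S.
Implicit hydrogens by atom environment:
  4 × C (aromatic): no H
  4 × O: no H
  3 × C: no H
  2 × C: 3 H each → 6
  2 × C (aromatic): 1 H each → 2
  1 × C: 1 H
  1 × Cl: no H
  1 × N: 1 H
  1 × O: 1 H
  1 × S: 1 H
  Total hydrogens = 12.
Molecular formula: C12H12ClNO5S

C12H12ClNO5S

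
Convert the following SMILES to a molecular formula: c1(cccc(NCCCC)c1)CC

C12H19N

Heavy atoms from the SMILES: 12 C, 1 N.
Implicit hydrogens by atom environment:
  4 × C: 2 H each → 8
  4 × C (aromatic): 1 H each → 4
  2 × C: 3 H each → 6
  2 × C (aromatic): no H
  1 × N: 1 H
  Total hydrogens = 19.
Molecular formula: C12H19N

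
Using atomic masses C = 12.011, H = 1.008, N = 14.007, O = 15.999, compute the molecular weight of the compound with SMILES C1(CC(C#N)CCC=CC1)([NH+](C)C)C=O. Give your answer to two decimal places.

Molecular formula: C12H19N2O+.
M = 12×12.011 + 19×1.008 + 2×14.007 + 1×15.999 = 207.30 g/mol.

207.30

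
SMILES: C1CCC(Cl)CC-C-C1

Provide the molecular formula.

C8H15Cl

Heavy atoms from the SMILES: 8 C, 1 Cl.
Implicit hydrogens by atom environment:
  7 × C: 2 H each → 14
  1 × C: 1 H
  1 × Cl: no H
  Total hydrogens = 15.
Molecular formula: C8H15Cl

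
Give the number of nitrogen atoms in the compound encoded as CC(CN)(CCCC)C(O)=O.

1

The symbol for nitrogen appears 1 time in the SMILES.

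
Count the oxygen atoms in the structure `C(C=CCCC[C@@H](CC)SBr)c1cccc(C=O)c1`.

The symbol for oxygen appears 1 time in the SMILES.

1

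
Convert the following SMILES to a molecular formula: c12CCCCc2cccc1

Heavy atoms from the SMILES: 10 C.
Implicit hydrogens by atom environment:
  4 × C: 2 H each → 8
  4 × C (aromatic): 1 H each → 4
  2 × C (aromatic): no H
  Total hydrogens = 12.
Molecular formula: C10H12

C10H12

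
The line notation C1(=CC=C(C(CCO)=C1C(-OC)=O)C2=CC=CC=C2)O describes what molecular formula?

Heavy atoms from the SMILES: 16 C, 4 O.
Implicit hydrogens by atom environment:
  7 × C (aromatic): 1 H each → 7
  5 × C (aromatic): no H
  2 × C: 2 H each → 4
  2 × O: 1 H each → 2
  2 × O: no H
  1 × C: 3 H
  1 × C: no H
  Total hydrogens = 16.
Molecular formula: C16H16O4

C16H16O4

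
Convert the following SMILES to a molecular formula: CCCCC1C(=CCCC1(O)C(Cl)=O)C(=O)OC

C13H19ClO4

Heavy atoms from the SMILES: 13 C, 1 Cl, 4 O.
Implicit hydrogens by atom environment:
  5 × C: 2 H each → 10
  4 × C: no H
  3 × O: no H
  2 × C: 3 H each → 6
  2 × C: 1 H each → 2
  1 × Cl: no H
  1 × O: 1 H
  Total hydrogens = 19.
Molecular formula: C13H19ClO4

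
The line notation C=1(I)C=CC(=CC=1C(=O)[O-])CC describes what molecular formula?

Heavy atoms from the SMILES: 9 C, 1 I, 2 O.
Implicit hydrogens by atom environment:
  3 × C (aromatic): 1 H each → 3
  3 × C (aromatic): no H
  1 × C: 3 H
  1 × C: 2 H
  1 × C: no H
  1 × I: no H
  1 × O: no H
  1 × O (charge -1): no H
  Total hydrogens = 8.
Net charge -1.
Molecular formula: C9H8IO2-

C9H8IO2-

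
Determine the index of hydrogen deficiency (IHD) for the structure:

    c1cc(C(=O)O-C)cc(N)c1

Molecular formula from the SMILES: C8H9NO2.
DoU = (2C + 2 + N − H − X)/2 = (2·8 + 2 + 1 − 9 − 0)/2 = 10/2 = 5.
(Structurally: 1 ring(s) + 4 π bond(s) = 5.)

5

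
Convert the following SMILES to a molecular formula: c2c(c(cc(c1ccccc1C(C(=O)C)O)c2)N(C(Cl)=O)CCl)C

C18H17Cl2NO3

Heavy atoms from the SMILES: 18 C, 2 Cl, 1 N, 3 O.
Implicit hydrogens by atom environment:
  7 × C (aromatic): 1 H each → 7
  5 × C (aromatic): no H
  2 × C: 3 H each → 6
  2 × C: no H
  2 × Cl: no H
  2 × O: no H
  1 × C: 2 H
  1 × C: 1 H
  1 × N: no H
  1 × O: 1 H
  Total hydrogens = 17.
Molecular formula: C18H17Cl2NO3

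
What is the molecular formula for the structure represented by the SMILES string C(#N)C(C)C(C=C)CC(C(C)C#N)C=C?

C13H18N2

Heavy atoms from the SMILES: 13 C, 2 N.
Implicit hydrogens by atom environment:
  6 × C: 1 H each → 6
  3 × C: 2 H each → 6
  2 × C: 3 H each → 6
  2 × C: no H
  2 × N: no H
  Total hydrogens = 18.
Molecular formula: C13H18N2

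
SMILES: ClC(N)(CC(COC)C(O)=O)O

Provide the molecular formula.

Heavy atoms from the SMILES: 6 C, 1 Cl, 1 N, 4 O.
Implicit hydrogens by atom environment:
  2 × C: 2 H each → 4
  2 × C: no H
  2 × O: 1 H each → 2
  2 × O: no H
  1 × C: 3 H
  1 × C: 1 H
  1 × Cl: no H
  1 × N: 2 H
  Total hydrogens = 12.
Molecular formula: C6H12ClNO4

C6H12ClNO4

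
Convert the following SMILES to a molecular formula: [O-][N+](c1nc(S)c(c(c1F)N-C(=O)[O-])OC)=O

Heavy atoms from the SMILES: 7 C, 1 F, 3 N, 5 O, 1 S.
Implicit hydrogens by atom environment:
  5 × C (aromatic): no H
  3 × O: no H
  2 × O (charge -1): no H
  1 × C: 3 H
  1 × C: no H
  1 × F: no H
  1 × N: 1 H
  1 × N (aromatic): no H
  1 × N (charge +1): no H
  1 × S: 1 H
  Total hydrogens = 5.
Net charge -1.
Molecular formula: C7H5FN3O5S-

C7H5FN3O5S-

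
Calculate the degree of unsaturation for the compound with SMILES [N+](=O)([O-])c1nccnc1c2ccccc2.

9

Molecular formula from the SMILES: C10H7N3O2.
DoU = (2C + 2 + N − H − X)/2 = (2·10 + 2 + 3 − 7 − 0)/2 = 18/2 = 9.
(Structurally: 2 ring(s) + 7 π bond(s) = 9.)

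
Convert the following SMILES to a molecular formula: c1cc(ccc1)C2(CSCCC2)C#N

Heavy atoms from the SMILES: 12 C, 1 N, 1 S.
Implicit hydrogens by atom environment:
  5 × C (aromatic): 1 H each → 5
  4 × C: 2 H each → 8
  2 × C: no H
  1 × C (aromatic): no H
  1 × N: no H
  1 × S: no H
  Total hydrogens = 13.
Molecular formula: C12H13NS

C12H13NS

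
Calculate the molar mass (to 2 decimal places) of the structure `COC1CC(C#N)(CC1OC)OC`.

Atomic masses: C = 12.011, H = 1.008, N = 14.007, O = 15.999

Molecular formula: C9H15NO3.
M = 9×12.011 + 15×1.008 + 1×14.007 + 3×15.999 = 185.22 g/mol.

185.22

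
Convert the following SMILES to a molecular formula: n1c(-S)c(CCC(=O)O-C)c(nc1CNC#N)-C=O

C11H12N4O3S

Heavy atoms from the SMILES: 11 C, 4 N, 3 O, 1 S.
Implicit hydrogens by atom environment:
  4 × C (aromatic): no H
  3 × C: 2 H each → 6
  3 × O: no H
  2 × C: no H
  2 × N (aromatic): no H
  1 × C: 3 H
  1 × C: 1 H
  1 × N: 1 H
  1 × N: no H
  1 × S: 1 H
  Total hydrogens = 12.
Molecular formula: C11H12N4O3S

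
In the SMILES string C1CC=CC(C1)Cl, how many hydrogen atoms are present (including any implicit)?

9

Hydrogens are implicit in SMILES; fill each atom to its normal valence:
  3 × C: 2 H each → 6
  3 × C: 1 H each → 3
  1 × Cl: no H
  Total hydrogens = 9.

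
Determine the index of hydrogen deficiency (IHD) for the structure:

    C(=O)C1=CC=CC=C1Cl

Molecular formula from the SMILES: C7H5ClO.
DoU = (2C + 2 + N − H − X)/2 = (2·7 + 2 + 0 − 5 − 1)/2 = 10/2 = 5.
(Structurally: 1 ring(s) + 4 π bond(s) = 5.)

5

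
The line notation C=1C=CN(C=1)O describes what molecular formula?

Heavy atoms from the SMILES: 4 C, 1 N, 1 O.
Implicit hydrogens by atom environment:
  4 × C (aromatic): 1 H each → 4
  1 × N (aromatic): no H
  1 × O: 1 H
  Total hydrogens = 5.
Molecular formula: C4H5NO

C4H5NO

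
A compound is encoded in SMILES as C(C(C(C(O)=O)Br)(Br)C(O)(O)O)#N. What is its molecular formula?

C5H5Br2NO5

Heavy atoms from the SMILES: 2 Br, 5 C, 1 N, 5 O.
Implicit hydrogens by atom environment:
  4 × C: no H
  4 × O: 1 H each → 4
  2 × Br: no H
  1 × C: 1 H
  1 × N: no H
  1 × O: no H
  Total hydrogens = 5.
Molecular formula: C5H5Br2NO5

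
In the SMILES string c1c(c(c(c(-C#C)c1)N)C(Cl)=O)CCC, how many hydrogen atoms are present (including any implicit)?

Hydrogens are implicit in SMILES; fill each atom to its normal valence:
  4 × C (aromatic): no H
  2 × C: 2 H each → 4
  2 × C (aromatic): 1 H each → 2
  2 × C: no H
  1 × C: 3 H
  1 × C: 1 H
  1 × Cl: no H
  1 × N: 2 H
  1 × O: no H
  Total hydrogens = 12.

12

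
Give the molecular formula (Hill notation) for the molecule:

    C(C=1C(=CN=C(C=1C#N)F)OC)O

Heavy atoms from the SMILES: 8 C, 1 F, 2 N, 2 O.
Implicit hydrogens by atom environment:
  4 × C (aromatic): no H
  1 × C: 3 H
  1 × C: 2 H
  1 × C (aromatic): 1 H
  1 × C: no H
  1 × F: no H
  1 × N (aromatic): no H
  1 × N: no H
  1 × O: 1 H
  1 × O: no H
  Total hydrogens = 7.
Molecular formula: C8H7FN2O2

C8H7FN2O2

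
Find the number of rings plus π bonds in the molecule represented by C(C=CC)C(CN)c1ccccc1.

5

Molecular formula from the SMILES: C12H17N.
DoU = (2C + 2 + N − H − X)/2 = (2·12 + 2 + 1 − 17 − 0)/2 = 10/2 = 5.
(Structurally: 1 ring(s) + 4 π bond(s) = 5.)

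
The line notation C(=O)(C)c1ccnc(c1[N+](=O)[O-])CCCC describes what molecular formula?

Heavy atoms from the SMILES: 11 C, 2 N, 3 O.
Implicit hydrogens by atom environment:
  3 × C: 2 H each → 6
  3 × C (aromatic): no H
  2 × C: 3 H each → 6
  2 × C (aromatic): 1 H each → 2
  2 × O: no H
  1 × C: no H
  1 × N (aromatic): no H
  1 × N (charge +1): no H
  1 × O (charge -1): no H
  Total hydrogens = 14.
Molecular formula: C11H14N2O3

C11H14N2O3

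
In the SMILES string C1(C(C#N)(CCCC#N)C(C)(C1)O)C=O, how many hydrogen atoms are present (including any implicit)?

Hydrogens are implicit in SMILES; fill each atom to its normal valence:
  4 × C: 2 H each → 8
  4 × C: no H
  2 × C: 1 H each → 2
  2 × N: no H
  1 × C: 3 H
  1 × O: 1 H
  1 × O: no H
  Total hydrogens = 14.

14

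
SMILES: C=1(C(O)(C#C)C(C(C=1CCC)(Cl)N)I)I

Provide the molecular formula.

C10H12ClI2NO

Heavy atoms from the SMILES: 10 C, 1 Cl, 2 I, 1 N, 1 O.
Implicit hydrogens by atom environment:
  5 × C: no H
  2 × C: 2 H each → 4
  2 × C: 1 H each → 2
  2 × I: no H
  1 × C: 3 H
  1 × Cl: no H
  1 × N: 2 H
  1 × O: 1 H
  Total hydrogens = 12.
Molecular formula: C10H12ClI2NO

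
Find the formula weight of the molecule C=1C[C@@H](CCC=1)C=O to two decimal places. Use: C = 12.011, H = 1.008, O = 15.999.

110.16

Molecular formula: C7H10O.
M = 7×12.011 + 10×1.008 + 1×15.999 = 110.16 g/mol.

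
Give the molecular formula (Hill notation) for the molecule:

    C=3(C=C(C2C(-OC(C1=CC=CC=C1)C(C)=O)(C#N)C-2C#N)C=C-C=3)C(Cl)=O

C21H15ClN2O3

Heavy atoms from the SMILES: 21 C, 1 Cl, 2 N, 3 O.
Implicit hydrogens by atom environment:
  9 × C (aromatic): 1 H each → 9
  5 × C: no H
  3 × C: 1 H each → 3
  3 × C (aromatic): no H
  3 × O: no H
  2 × N: no H
  1 × C: 3 H
  1 × Cl: no H
  Total hydrogens = 15.
Molecular formula: C21H15ClN2O3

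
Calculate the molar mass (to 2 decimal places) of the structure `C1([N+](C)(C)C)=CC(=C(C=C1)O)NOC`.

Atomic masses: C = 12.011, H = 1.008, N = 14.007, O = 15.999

197.26

Molecular formula: C10H17N2O2+.
M = 10×12.011 + 17×1.008 + 2×14.007 + 2×15.999 = 197.26 g/mol.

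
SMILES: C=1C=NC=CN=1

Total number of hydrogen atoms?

4

Hydrogens are implicit in SMILES; fill each atom to its normal valence:
  4 × C (aromatic): 1 H each → 4
  2 × N (aromatic): no H
  Total hydrogens = 4.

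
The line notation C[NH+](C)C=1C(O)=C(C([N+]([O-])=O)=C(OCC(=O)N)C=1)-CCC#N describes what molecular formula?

Heavy atoms from the SMILES: 13 C, 4 N, 5 O.
Implicit hydrogens by atom environment:
  5 × C (aromatic): no H
  3 × C: 2 H each → 6
  3 × O: no H
  2 × C: 3 H each → 6
  2 × C: no H
  1 × C (aromatic): 1 H
  1 × N: 2 H
  1 × N (charge +1): 1 H
  1 × N (charge +1): no H
  1 × N: no H
  1 × O: 1 H
  1 × O (charge -1): no H
  Total hydrogens = 17.
Net charge +1.
Molecular formula: C13H17N4O5+

C13H17N4O5+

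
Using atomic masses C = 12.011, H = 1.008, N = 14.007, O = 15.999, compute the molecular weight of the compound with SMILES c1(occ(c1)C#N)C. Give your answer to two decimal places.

Molecular formula: C6H5NO.
M = 6×12.011 + 5×1.008 + 1×14.007 + 1×15.999 = 107.11 g/mol.

107.11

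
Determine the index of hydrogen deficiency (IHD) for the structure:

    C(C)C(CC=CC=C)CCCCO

Molecular formula from the SMILES: C12H22O.
DoU = (2C + 2 + N − H − X)/2 = (2·12 + 2 + 0 − 22 − 0)/2 = 4/2 = 2.
(Structurally: 0 ring(s) + 2 π bond(s) = 2.)

2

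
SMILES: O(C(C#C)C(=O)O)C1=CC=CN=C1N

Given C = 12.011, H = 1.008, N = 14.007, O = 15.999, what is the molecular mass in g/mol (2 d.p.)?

Molecular formula: C9H8N2O3.
M = 9×12.011 + 8×1.008 + 2×14.007 + 3×15.999 = 192.17 g/mol.

192.17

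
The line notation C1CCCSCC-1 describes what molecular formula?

C6H12S

Heavy atoms from the SMILES: 6 C, 1 S.
Implicit hydrogens by atom environment:
  6 × C: 2 H each → 12
  1 × S: no H
  Total hydrogens = 12.
Molecular formula: C6H12S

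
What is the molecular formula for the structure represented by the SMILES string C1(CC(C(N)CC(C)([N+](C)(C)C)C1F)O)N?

Heavy atoms from the SMILES: 11 C, 1 F, 3 N, 1 O.
Implicit hydrogens by atom environment:
  4 × C: 3 H each → 12
  4 × C: 1 H each → 4
  2 × C: 2 H each → 4
  2 × N: 2 H each → 4
  1 × C: no H
  1 × F: no H
  1 × N (charge +1): no H
  1 × O: 1 H
  Total hydrogens = 25.
Net charge +1.
Molecular formula: C11H25FN3O+

C11H25FN3O+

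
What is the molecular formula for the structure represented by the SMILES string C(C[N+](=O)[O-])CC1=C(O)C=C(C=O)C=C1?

C10H11NO4

Heavy atoms from the SMILES: 10 C, 1 N, 4 O.
Implicit hydrogens by atom environment:
  3 × C: 2 H each → 6
  3 × C (aromatic): 1 H each → 3
  3 × C (aromatic): no H
  2 × O: no H
  1 × C: 1 H
  1 × N (charge +1): no H
  1 × O: 1 H
  1 × O (charge -1): no H
  Total hydrogens = 11.
Molecular formula: C10H11NO4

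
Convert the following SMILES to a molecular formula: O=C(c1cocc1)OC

C6H6O3

Heavy atoms from the SMILES: 6 C, 3 O.
Implicit hydrogens by atom environment:
  3 × C (aromatic): 1 H each → 3
  2 × O: no H
  1 × C: 3 H
  1 × C (aromatic): no H
  1 × C: no H
  1 × O (aromatic): no H
  Total hydrogens = 6.
Molecular formula: C6H6O3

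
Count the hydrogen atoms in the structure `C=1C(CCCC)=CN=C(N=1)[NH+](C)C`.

Hydrogens are implicit in SMILES; fill each atom to its normal valence:
  3 × C: 3 H each → 9
  3 × C: 2 H each → 6
  2 × C (aromatic): 1 H each → 2
  2 × C (aromatic): no H
  2 × N (aromatic): no H
  1 × N (charge +1): 1 H
  Total hydrogens = 18.

18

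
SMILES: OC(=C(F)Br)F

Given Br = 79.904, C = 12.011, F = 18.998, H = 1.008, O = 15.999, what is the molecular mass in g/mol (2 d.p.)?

Molecular formula: C2HBrF2O.
M = 1×79.904 + 2×12.011 + 2×18.998 + 1×1.008 + 1×15.999 = 158.93 g/mol.

158.93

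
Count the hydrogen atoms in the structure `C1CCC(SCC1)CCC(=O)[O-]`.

15

Hydrogens are implicit in SMILES; fill each atom to its normal valence:
  7 × C: 2 H each → 14
  1 × C: 1 H
  1 × C: no H
  1 × O: no H
  1 × O (charge -1): no H
  1 × S: no H
  Total hydrogens = 15.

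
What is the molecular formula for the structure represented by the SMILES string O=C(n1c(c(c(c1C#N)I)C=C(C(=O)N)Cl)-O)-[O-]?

Heavy atoms from the SMILES: 9 C, 1 Cl, 1 I, 3 N, 4 O.
Implicit hydrogens by atom environment:
  4 × C (aromatic): no H
  4 × C: no H
  2 × O: no H
  1 × C: 1 H
  1 × Cl: no H
  1 × I: no H
  1 × N: 2 H
  1 × N (aromatic): no H
  1 × N: no H
  1 × O: 1 H
  1 × O (charge -1): no H
  Total hydrogens = 4.
Net charge -1.
Molecular formula: C9H4ClIN3O4-

C9H4ClIN3O4-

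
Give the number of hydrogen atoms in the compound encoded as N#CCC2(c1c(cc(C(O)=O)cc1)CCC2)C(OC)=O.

15

Hydrogens are implicit in SMILES; fill each atom to its normal valence:
  4 × C: 2 H each → 8
  4 × C: no H
  3 × C (aromatic): 1 H each → 3
  3 × C (aromatic): no H
  3 × O: no H
  1 × C: 3 H
  1 × N: no H
  1 × O: 1 H
  Total hydrogens = 15.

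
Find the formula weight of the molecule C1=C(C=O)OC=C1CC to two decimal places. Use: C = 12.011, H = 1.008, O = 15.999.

Molecular formula: C7H8O2.
M = 7×12.011 + 8×1.008 + 2×15.999 = 124.14 g/mol.

124.14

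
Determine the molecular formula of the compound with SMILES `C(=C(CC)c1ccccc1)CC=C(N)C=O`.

Heavy atoms from the SMILES: 14 C, 1 N, 1 O.
Implicit hydrogens by atom environment:
  5 × C (aromatic): 1 H each → 5
  3 × C: 1 H each → 3
  2 × C: 2 H each → 4
  2 × C: no H
  1 × C: 3 H
  1 × C (aromatic): no H
  1 × N: 2 H
  1 × O: no H
  Total hydrogens = 17.
Molecular formula: C14H17NO

C14H17NO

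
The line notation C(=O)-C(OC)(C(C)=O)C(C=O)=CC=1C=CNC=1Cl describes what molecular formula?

C12H12ClNO4

Heavy atoms from the SMILES: 12 C, 1 Cl, 1 N, 4 O.
Implicit hydrogens by atom environment:
  4 × O: no H
  3 × C: 1 H each → 3
  3 × C: no H
  2 × C: 3 H each → 6
  2 × C (aromatic): 1 H each → 2
  2 × C (aromatic): no H
  1 × Cl: no H
  1 × N (aromatic): 1 H
  Total hydrogens = 12.
Molecular formula: C12H12ClNO4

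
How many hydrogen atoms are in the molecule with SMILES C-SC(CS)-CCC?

Hydrogens are implicit in SMILES; fill each atom to its normal valence:
  3 × C: 2 H each → 6
  2 × C: 3 H each → 6
  1 × C: 1 H
  1 × S: 1 H
  1 × S: no H
  Total hydrogens = 14.

14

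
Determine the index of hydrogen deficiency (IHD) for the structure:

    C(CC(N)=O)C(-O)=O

Molecular formula from the SMILES: C4H7NO3.
DoU = (2C + 2 + N − H − X)/2 = (2·4 + 2 + 1 − 7 − 0)/2 = 4/2 = 2.
(Structurally: 0 ring(s) + 2 π bond(s) = 2.)

2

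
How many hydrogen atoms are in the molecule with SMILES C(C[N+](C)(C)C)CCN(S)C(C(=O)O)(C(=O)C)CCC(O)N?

30

Hydrogens are implicit in SMILES; fill each atom to its normal valence:
  6 × C: 2 H each → 12
  4 × C: 3 H each → 12
  3 × C: no H
  2 × O: 1 H each → 2
  2 × O: no H
  1 × C: 1 H
  1 × N: 2 H
  1 × N: no H
  1 × N (charge +1): no H
  1 × S: 1 H
  Total hydrogens = 30.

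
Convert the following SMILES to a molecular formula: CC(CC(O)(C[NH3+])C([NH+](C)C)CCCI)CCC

Heavy atoms from the SMILES: 14 C, 1 I, 2 N, 1 O.
Implicit hydrogens by atom environment:
  7 × C: 2 H each → 14
  4 × C: 3 H each → 12
  2 × C: 1 H each → 2
  1 × C: no H
  1 × I: no H
  1 × N (charge +1): 3 H
  1 × N (charge +1): 1 H
  1 × O: 1 H
  Total hydrogens = 33.
Net charge +2.
Molecular formula: [C14H33IN2O]2+

[C14H33IN2O]2+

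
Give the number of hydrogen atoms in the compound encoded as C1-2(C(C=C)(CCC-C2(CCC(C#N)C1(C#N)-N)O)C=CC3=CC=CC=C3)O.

25

Hydrogens are implicit in SMILES; fill each atom to its normal valence:
  6 × C: 2 H each → 12
  6 × C: no H
  5 × C (aromatic): 1 H each → 5
  4 × C: 1 H each → 4
  2 × N: no H
  2 × O: 1 H each → 2
  1 × C (aromatic): no H
  1 × N: 2 H
  Total hydrogens = 25.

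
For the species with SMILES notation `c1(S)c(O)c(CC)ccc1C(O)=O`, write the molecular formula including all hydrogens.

C9H10O3S

Heavy atoms from the SMILES: 9 C, 3 O, 1 S.
Implicit hydrogens by atom environment:
  4 × C (aromatic): no H
  2 × C (aromatic): 1 H each → 2
  2 × O: 1 H each → 2
  1 × C: 3 H
  1 × C: 2 H
  1 × C: no H
  1 × O: no H
  1 × S: 1 H
  Total hydrogens = 10.
Molecular formula: C9H10O3S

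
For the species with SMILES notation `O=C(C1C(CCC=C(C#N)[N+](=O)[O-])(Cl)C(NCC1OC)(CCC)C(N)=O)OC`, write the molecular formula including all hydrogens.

Heavy atoms from the SMILES: 17 C, 1 Cl, 4 N, 6 O.
Implicit hydrogens by atom environment:
  6 × C: no H
  5 × C: 2 H each → 10
  5 × O: no H
  3 × C: 3 H each → 9
  3 × C: 1 H each → 3
  1 × Cl: no H
  1 × N: 2 H
  1 × N: 1 H
  1 × N: no H
  1 × N (charge +1): no H
  1 × O (charge -1): no H
  Total hydrogens = 25.
Molecular formula: C17H25ClN4O6

C17H25ClN4O6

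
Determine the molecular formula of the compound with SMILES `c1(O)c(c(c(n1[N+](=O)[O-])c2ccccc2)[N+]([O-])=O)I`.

C10H6IN3O5

Heavy atoms from the SMILES: 10 C, 1 I, 3 N, 5 O.
Implicit hydrogens by atom environment:
  5 × C (aromatic): 1 H each → 5
  5 × C (aromatic): no H
  2 × N (charge +1): no H
  2 × O: no H
  2 × O (charge -1): no H
  1 × I: no H
  1 × N (aromatic): no H
  1 × O: 1 H
  Total hydrogens = 6.
Molecular formula: C10H6IN3O5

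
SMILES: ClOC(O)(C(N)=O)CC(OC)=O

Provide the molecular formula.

Heavy atoms from the SMILES: 5 C, 1 Cl, 1 N, 5 O.
Implicit hydrogens by atom environment:
  4 × O: no H
  3 × C: no H
  1 × C: 3 H
  1 × C: 2 H
  1 × Cl: no H
  1 × N: 2 H
  1 × O: 1 H
  Total hydrogens = 8.
Molecular formula: C5H8ClNO5

C5H8ClNO5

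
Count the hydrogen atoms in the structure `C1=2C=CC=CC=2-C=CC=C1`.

Hydrogens are implicit in SMILES; fill each atom to its normal valence:
  8 × C (aromatic): 1 H each → 8
  2 × C (aromatic): no H
  Total hydrogens = 8.

8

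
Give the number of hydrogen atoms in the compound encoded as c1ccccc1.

Hydrogens are implicit in SMILES; fill each atom to its normal valence:
  6 × C (aromatic): 1 H each → 6
  Total hydrogens = 6.

6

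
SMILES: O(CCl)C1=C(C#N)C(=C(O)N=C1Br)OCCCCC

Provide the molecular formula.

C12H14BrClN2O3

Heavy atoms from the SMILES: 1 Br, 12 C, 1 Cl, 2 N, 3 O.
Implicit hydrogens by atom environment:
  5 × C: 2 H each → 10
  5 × C (aromatic): no H
  2 × O: no H
  1 × Br: no H
  1 × C: 3 H
  1 × C: no H
  1 × Cl: no H
  1 × N (aromatic): no H
  1 × N: no H
  1 × O: 1 H
  Total hydrogens = 14.
Molecular formula: C12H14BrClN2O3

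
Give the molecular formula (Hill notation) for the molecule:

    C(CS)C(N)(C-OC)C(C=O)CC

C9H19NO2S

Heavy atoms from the SMILES: 9 C, 1 N, 2 O, 1 S.
Implicit hydrogens by atom environment:
  4 × C: 2 H each → 8
  2 × C: 3 H each → 6
  2 × C: 1 H each → 2
  2 × O: no H
  1 × C: no H
  1 × N: 2 H
  1 × S: 1 H
  Total hydrogens = 19.
Molecular formula: C9H19NO2S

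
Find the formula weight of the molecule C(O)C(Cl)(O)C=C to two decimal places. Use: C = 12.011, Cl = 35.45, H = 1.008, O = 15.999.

122.55

Molecular formula: C4H7ClO2.
M = 4×12.011 + 1×35.45 + 7×1.008 + 2×15.999 = 122.55 g/mol.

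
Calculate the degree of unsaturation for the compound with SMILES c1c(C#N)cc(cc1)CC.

Molecular formula from the SMILES: C9H9N.
DoU = (2C + 2 + N − H − X)/2 = (2·9 + 2 + 1 − 9 − 0)/2 = 12/2 = 6.
(Structurally: 1 ring(s) + 5 π bond(s) = 6.)

6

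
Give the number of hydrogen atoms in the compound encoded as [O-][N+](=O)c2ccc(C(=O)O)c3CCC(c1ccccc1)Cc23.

15

Hydrogens are implicit in SMILES; fill each atom to its normal valence:
  7 × C (aromatic): 1 H each → 7
  5 × C (aromatic): no H
  3 × C: 2 H each → 6
  2 × O: no H
  1 × C: 1 H
  1 × C: no H
  1 × N (charge +1): no H
  1 × O: 1 H
  1 × O (charge -1): no H
  Total hydrogens = 15.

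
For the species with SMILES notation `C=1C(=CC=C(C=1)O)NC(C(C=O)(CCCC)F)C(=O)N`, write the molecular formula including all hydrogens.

Heavy atoms from the SMILES: 14 C, 1 F, 2 N, 3 O.
Implicit hydrogens by atom environment:
  4 × C (aromatic): 1 H each → 4
  3 × C: 2 H each → 6
  2 × C: 1 H each → 2
  2 × C: no H
  2 × C (aromatic): no H
  2 × O: no H
  1 × C: 3 H
  1 × F: no H
  1 × N: 2 H
  1 × N: 1 H
  1 × O: 1 H
  Total hydrogens = 19.
Molecular formula: C14H19FN2O3

C14H19FN2O3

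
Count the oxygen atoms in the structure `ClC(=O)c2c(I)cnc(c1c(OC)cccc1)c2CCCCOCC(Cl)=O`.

4

The symbol for oxygen appears 4 times in the SMILES.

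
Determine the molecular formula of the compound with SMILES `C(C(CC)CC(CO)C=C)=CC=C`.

C12H20O

Heavy atoms from the SMILES: 12 C, 1 O.
Implicit hydrogens by atom environment:
  6 × C: 1 H each → 6
  5 × C: 2 H each → 10
  1 × C: 3 H
  1 × O: 1 H
  Total hydrogens = 20.
Molecular formula: C12H20O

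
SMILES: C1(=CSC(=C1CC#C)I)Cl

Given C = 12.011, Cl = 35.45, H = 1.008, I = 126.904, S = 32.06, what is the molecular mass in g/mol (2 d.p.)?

Molecular formula: C7H4ClIS.
M = 7×12.011 + 1×35.45 + 4×1.008 + 1×126.904 + 1×32.06 = 282.52 g/mol.

282.52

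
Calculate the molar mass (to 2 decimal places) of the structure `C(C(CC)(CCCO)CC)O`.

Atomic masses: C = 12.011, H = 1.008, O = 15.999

160.26

Molecular formula: C9H20O2.
M = 9×12.011 + 20×1.008 + 2×15.999 = 160.26 g/mol.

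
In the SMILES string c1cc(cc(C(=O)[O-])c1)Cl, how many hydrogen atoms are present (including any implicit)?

4

Hydrogens are implicit in SMILES; fill each atom to its normal valence:
  4 × C (aromatic): 1 H each → 4
  2 × C (aromatic): no H
  1 × C: no H
  1 × Cl: no H
  1 × O: no H
  1 × O (charge -1): no H
  Total hydrogens = 4.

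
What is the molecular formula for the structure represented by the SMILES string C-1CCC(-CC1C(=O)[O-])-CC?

C9H15O2-

Heavy atoms from the SMILES: 9 C, 2 O.
Implicit hydrogens by atom environment:
  5 × C: 2 H each → 10
  2 × C: 1 H each → 2
  1 × C: 3 H
  1 × C: no H
  1 × O: no H
  1 × O (charge -1): no H
  Total hydrogens = 15.
Net charge -1.
Molecular formula: C9H15O2-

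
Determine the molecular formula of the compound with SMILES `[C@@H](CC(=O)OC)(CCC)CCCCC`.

Heavy atoms from the SMILES: 12 C, 2 O.
Implicit hydrogens by atom environment:
  7 × C: 2 H each → 14
  3 × C: 3 H each → 9
  2 × O: no H
  1 × C: 1 H
  1 × C: no H
  Total hydrogens = 24.
Molecular formula: C12H24O2

C12H24O2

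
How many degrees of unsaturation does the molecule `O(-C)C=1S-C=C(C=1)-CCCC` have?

Molecular formula from the SMILES: C9H14OS.
DoU = (2C + 2 + N − H − X)/2 = (2·9 + 2 + 0 − 14 − 0)/2 = 6/2 = 3.
(Structurally: 1 ring(s) + 2 π bond(s) = 3.)

3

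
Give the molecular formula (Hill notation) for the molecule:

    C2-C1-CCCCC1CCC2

Heavy atoms from the SMILES: 10 C.
Implicit hydrogens by atom environment:
  8 × C: 2 H each → 16
  2 × C: 1 H each → 2
  Total hydrogens = 18.
Molecular formula: C10H18

C10H18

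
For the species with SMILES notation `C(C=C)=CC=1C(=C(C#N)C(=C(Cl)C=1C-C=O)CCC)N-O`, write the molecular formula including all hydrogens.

C16H17ClN2O2

Heavy atoms from the SMILES: 16 C, 1 Cl, 2 N, 2 O.
Implicit hydrogens by atom environment:
  6 × C (aromatic): no H
  4 × C: 2 H each → 8
  4 × C: 1 H each → 4
  1 × C: 3 H
  1 × C: no H
  1 × Cl: no H
  1 × N: 1 H
  1 × N: no H
  1 × O: 1 H
  1 × O: no H
  Total hydrogens = 17.
Molecular formula: C16H17ClN2O2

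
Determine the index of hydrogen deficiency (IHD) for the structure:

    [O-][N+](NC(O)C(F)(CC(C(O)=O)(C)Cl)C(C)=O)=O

Molecular formula from the SMILES: C8H12ClFN2O6.
DoU = (2C + 2 + N − H − X)/2 = (2·8 + 2 + 2 − 12 − 2)/2 = 6/2 = 3.
(Structurally: 0 ring(s) + 3 π bond(s) = 3.)

3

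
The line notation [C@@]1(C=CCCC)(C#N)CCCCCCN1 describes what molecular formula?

Heavy atoms from the SMILES: 13 C, 2 N.
Implicit hydrogens by atom environment:
  8 × C: 2 H each → 16
  2 × C: 1 H each → 2
  2 × C: no H
  1 × C: 3 H
  1 × N: 1 H
  1 × N: no H
  Total hydrogens = 22.
Molecular formula: C13H22N2

C13H22N2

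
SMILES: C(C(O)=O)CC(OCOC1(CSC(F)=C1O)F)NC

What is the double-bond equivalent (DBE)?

Molecular formula from the SMILES: C10H15F2NO5S.
DoU = (2C + 2 + N − H − X)/2 = (2·10 + 2 + 1 − 15 − 2)/2 = 6/2 = 3.
(Structurally: 1 ring(s) + 2 π bond(s) = 3.)

3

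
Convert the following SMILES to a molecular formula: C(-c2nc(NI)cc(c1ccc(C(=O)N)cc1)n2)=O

C12H9IN4O2

Heavy atoms from the SMILES: 12 C, 1 I, 4 N, 2 O.
Implicit hydrogens by atom environment:
  5 × C (aromatic): 1 H each → 5
  5 × C (aromatic): no H
  2 × N (aromatic): no H
  2 × O: no H
  1 × C: 1 H
  1 × C: no H
  1 × I: no H
  1 × N: 2 H
  1 × N: 1 H
  Total hydrogens = 9.
Molecular formula: C12H9IN4O2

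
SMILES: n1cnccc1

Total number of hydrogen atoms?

Hydrogens are implicit in SMILES; fill each atom to its normal valence:
  4 × C (aromatic): 1 H each → 4
  2 × N (aromatic): no H
  Total hydrogens = 4.

4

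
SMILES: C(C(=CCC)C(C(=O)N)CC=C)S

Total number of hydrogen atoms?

Hydrogens are implicit in SMILES; fill each atom to its normal valence:
  4 × C: 2 H each → 8
  3 × C: 1 H each → 3
  2 × C: no H
  1 × C: 3 H
  1 × N: 2 H
  1 × O: no H
  1 × S: 1 H
  Total hydrogens = 17.

17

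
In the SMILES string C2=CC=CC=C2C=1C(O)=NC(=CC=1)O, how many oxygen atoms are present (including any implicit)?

2

The symbol for oxygen appears 2 times in the SMILES.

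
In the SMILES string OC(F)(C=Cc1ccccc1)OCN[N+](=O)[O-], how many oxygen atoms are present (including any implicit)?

4

The symbol for oxygen appears 4 times in the SMILES.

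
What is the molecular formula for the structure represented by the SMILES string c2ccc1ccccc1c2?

Heavy atoms from the SMILES: 10 C.
Implicit hydrogens by atom environment:
  8 × C (aromatic): 1 H each → 8
  2 × C (aromatic): no H
  Total hydrogens = 8.
Molecular formula: C10H8

C10H8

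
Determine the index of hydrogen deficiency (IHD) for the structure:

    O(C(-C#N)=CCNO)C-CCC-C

3

Molecular formula from the SMILES: C9H16N2O2.
DoU = (2C + 2 + N − H − X)/2 = (2·9 + 2 + 2 − 16 − 0)/2 = 6/2 = 3.
(Structurally: 0 ring(s) + 3 π bond(s) = 3.)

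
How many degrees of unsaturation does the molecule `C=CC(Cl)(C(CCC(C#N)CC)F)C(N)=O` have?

Molecular formula from the SMILES: C11H16ClFN2O.
DoU = (2C + 2 + N − H − X)/2 = (2·11 + 2 + 2 − 16 − 2)/2 = 8/2 = 4.
(Structurally: 0 ring(s) + 4 π bond(s) = 4.)

4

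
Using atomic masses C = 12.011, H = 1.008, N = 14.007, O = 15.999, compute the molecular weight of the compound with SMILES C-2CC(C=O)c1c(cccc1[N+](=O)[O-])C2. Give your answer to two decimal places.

205.21

Molecular formula: C11H11NO3.
M = 11×12.011 + 11×1.008 + 1×14.007 + 3×15.999 = 205.21 g/mol.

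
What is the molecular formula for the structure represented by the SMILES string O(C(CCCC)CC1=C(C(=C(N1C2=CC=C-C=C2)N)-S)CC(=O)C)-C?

Heavy atoms from the SMILES: 20 C, 2 N, 2 O, 1 S.
Implicit hydrogens by atom environment:
  5 × C: 2 H each → 10
  5 × C (aromatic): 1 H each → 5
  5 × C (aromatic): no H
  3 × C: 3 H each → 9
  2 × O: no H
  1 × C: 1 H
  1 × C: no H
  1 × N: 2 H
  1 × N (aromatic): no H
  1 × S: 1 H
  Total hydrogens = 28.
Molecular formula: C20H28N2O2S

C20H28N2O2S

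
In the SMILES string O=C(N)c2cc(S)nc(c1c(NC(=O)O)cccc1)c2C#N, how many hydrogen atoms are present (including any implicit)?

Hydrogens are implicit in SMILES; fill each atom to its normal valence:
  6 × C (aromatic): no H
  5 × C (aromatic): 1 H each → 5
  3 × C: no H
  2 × O: no H
  1 × N: 2 H
  1 × N: 1 H
  1 × N (aromatic): no H
  1 × N: no H
  1 × O: 1 H
  1 × S: 1 H
  Total hydrogens = 10.

10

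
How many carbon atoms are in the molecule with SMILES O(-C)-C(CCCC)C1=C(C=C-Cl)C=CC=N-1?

13

The symbol for carbon appears 13 times in the SMILES. (Cl is a single chlorine, not C + l.)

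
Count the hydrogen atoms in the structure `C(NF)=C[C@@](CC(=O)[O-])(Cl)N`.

7

Hydrogens are implicit in SMILES; fill each atom to its normal valence:
  2 × C: 1 H each → 2
  2 × C: no H
  1 × C: 2 H
  1 × Cl: no H
  1 × F: no H
  1 × N: 2 H
  1 × N: 1 H
  1 × O: no H
  1 × O (charge -1): no H
  Total hydrogens = 7.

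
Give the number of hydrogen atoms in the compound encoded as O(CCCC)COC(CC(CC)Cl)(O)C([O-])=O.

Hydrogens are implicit in SMILES; fill each atom to its normal valence:
  6 × C: 2 H each → 12
  3 × O: no H
  2 × C: 3 H each → 6
  2 × C: no H
  1 × C: 1 H
  1 × Cl: no H
  1 × O: 1 H
  1 × O (charge -1): no H
  Total hydrogens = 20.

20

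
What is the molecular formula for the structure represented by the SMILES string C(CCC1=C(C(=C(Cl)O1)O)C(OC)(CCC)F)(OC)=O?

Heavy atoms from the SMILES: 13 C, 1 Cl, 1 F, 5 O.
Implicit hydrogens by atom environment:
  4 × C: 2 H each → 8
  4 × C (aromatic): no H
  3 × C: 3 H each → 9
  3 × O: no H
  2 × C: no H
  1 × Cl: no H
  1 × F: no H
  1 × O: 1 H
  1 × O (aromatic): no H
  Total hydrogens = 18.
Molecular formula: C13H18ClFO5

C13H18ClFO5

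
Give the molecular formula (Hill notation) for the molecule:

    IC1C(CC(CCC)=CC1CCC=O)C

C13H21IO

Heavy atoms from the SMILES: 13 C, 1 I, 1 O.
Implicit hydrogens by atom environment:
  5 × C: 2 H each → 10
  5 × C: 1 H each → 5
  2 × C: 3 H each → 6
  1 × C: no H
  1 × I: no H
  1 × O: no H
  Total hydrogens = 21.
Molecular formula: C13H21IO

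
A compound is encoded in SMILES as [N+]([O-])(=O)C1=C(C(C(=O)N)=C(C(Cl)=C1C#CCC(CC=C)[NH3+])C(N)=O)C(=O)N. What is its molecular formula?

C16H17ClN5O5+

Heavy atoms from the SMILES: 16 C, 1 Cl, 5 N, 5 O.
Implicit hydrogens by atom environment:
  6 × C (aromatic): no H
  5 × C: no H
  4 × O: no H
  3 × C: 2 H each → 6
  3 × N: 2 H each → 6
  2 × C: 1 H each → 2
  1 × Cl: no H
  1 × N (charge +1): 3 H
  1 × N (charge +1): no H
  1 × O (charge -1): no H
  Total hydrogens = 17.
Net charge +1.
Molecular formula: C16H17ClN5O5+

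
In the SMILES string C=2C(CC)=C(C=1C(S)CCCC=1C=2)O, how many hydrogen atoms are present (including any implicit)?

Hydrogens are implicit in SMILES; fill each atom to its normal valence:
  4 × C: 2 H each → 8
  4 × C (aromatic): no H
  2 × C (aromatic): 1 H each → 2
  1 × C: 3 H
  1 × C: 1 H
  1 × O: 1 H
  1 × S: 1 H
  Total hydrogens = 16.

16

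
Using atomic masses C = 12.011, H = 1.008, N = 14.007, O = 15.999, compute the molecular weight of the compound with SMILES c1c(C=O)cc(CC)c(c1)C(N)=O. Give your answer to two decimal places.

177.20

Molecular formula: C10H11NO2.
M = 10×12.011 + 11×1.008 + 1×14.007 + 2×15.999 = 177.20 g/mol.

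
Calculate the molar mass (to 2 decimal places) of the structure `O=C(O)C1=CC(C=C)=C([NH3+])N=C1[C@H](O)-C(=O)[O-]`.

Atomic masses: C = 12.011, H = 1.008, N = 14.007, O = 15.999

238.20

Molecular formula: C10H10N2O5.
M = 10×12.011 + 10×1.008 + 2×14.007 + 5×15.999 = 238.20 g/mol.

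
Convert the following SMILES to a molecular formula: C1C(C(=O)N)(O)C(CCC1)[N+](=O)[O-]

C7H12N2O4

Heavy atoms from the SMILES: 7 C, 2 N, 4 O.
Implicit hydrogens by atom environment:
  4 × C: 2 H each → 8
  2 × C: no H
  2 × O: no H
  1 × C: 1 H
  1 × N: 2 H
  1 × N (charge +1): no H
  1 × O: 1 H
  1 × O (charge -1): no H
  Total hydrogens = 12.
Molecular formula: C7H12N2O4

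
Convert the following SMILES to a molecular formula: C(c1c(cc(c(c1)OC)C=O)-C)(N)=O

Heavy atoms from the SMILES: 10 C, 1 N, 3 O.
Implicit hydrogens by atom environment:
  4 × C (aromatic): no H
  3 × O: no H
  2 × C: 3 H each → 6
  2 × C (aromatic): 1 H each → 2
  1 × C: 1 H
  1 × C: no H
  1 × N: 2 H
  Total hydrogens = 11.
Molecular formula: C10H11NO3

C10H11NO3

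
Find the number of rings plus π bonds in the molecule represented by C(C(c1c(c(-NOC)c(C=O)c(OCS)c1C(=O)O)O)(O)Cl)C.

Molecular formula from the SMILES: C13H16ClNO7S.
DoU = (2C + 2 + N − H − X)/2 = (2·13 + 2 + 1 − 16 − 1)/2 = 12/2 = 6.
(Structurally: 1 ring(s) + 5 π bond(s) = 6.)

6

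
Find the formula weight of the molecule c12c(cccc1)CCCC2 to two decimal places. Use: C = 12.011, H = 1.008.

132.21

Molecular formula: C10H12.
M = 10×12.011 + 12×1.008 = 132.21 g/mol.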